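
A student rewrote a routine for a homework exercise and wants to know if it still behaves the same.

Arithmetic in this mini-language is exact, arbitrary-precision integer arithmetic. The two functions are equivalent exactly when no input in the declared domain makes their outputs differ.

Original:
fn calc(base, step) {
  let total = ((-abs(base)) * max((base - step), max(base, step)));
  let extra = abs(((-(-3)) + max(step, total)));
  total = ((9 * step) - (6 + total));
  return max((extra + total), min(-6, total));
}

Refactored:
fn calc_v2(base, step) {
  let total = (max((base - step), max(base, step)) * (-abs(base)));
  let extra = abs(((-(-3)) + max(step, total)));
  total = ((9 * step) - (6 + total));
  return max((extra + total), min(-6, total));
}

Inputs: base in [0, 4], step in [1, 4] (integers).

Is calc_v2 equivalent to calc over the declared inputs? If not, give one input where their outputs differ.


Changes here: same computation, different form; the full 20-point sweep finds no disagreement.
verdict: equivalent


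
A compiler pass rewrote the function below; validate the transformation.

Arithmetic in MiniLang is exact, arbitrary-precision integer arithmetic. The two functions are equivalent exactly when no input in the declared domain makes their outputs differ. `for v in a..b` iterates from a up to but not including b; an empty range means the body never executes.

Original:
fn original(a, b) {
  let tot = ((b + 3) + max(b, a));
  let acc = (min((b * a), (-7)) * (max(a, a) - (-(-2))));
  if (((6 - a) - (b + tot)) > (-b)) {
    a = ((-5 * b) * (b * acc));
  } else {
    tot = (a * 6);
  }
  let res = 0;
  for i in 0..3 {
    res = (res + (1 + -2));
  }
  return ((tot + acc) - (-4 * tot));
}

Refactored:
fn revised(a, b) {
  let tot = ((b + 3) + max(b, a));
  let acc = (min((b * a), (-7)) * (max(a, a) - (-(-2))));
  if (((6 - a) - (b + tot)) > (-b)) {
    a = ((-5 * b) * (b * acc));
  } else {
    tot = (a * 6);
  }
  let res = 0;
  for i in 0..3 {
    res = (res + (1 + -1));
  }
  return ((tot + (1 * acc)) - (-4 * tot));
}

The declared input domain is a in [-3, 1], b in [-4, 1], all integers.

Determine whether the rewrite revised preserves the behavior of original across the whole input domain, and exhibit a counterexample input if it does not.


Equivalent. The suspicious edit (`-2` became `-1`) never changes the result for any input inside the declared domain.
Every one of the 30 inputs gives matching results.
One worked example (a=0, b=-3) — original: tot := 0 | acc := 14 | (((6 - a) - (b + tot)) > (-b)): true | a := -630 | res := 0 | iter i=0: | res := -1 | iter i=1: | res := -2 | iter i=2: | res := -3 | result 14; revised: tot := 0 | acc := 14 | (((6 - a) - (b + tot)) > (-b)): true | a := -630 | res := 0 | iter i=0: | res := 0 | iter i=1: | res := 0 | iter i=2: | res := 0 | result 14; agreement on 14.
verdict: equivalent


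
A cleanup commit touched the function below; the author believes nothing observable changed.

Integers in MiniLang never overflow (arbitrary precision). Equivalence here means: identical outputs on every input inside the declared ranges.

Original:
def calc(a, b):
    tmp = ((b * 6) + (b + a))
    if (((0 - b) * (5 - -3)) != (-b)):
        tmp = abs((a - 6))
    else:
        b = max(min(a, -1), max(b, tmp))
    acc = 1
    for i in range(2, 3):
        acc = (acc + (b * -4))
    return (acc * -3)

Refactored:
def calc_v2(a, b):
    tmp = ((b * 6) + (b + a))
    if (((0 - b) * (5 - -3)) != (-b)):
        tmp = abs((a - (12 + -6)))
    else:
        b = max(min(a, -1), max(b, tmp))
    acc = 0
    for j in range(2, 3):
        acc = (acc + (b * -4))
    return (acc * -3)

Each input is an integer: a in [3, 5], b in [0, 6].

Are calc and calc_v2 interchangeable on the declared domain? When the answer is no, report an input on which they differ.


These are not equivalent — on a=3, b=0 the outputs split (33 vs 36).
calc: tmp := 3 | (((0 - b) * (5 - -3)) != (-b)): false | b := 3 | acc := 1 | iter i=2: | acc := -11 | result 33
calc_v2: tmp := 3 | (((0 - b) * (5 - -3)) != (-b)): false | b := 3 | acc := 0 | iter j=2: | acc := -12 | result 36
verdict: not equivalent; witness: a=3, b=0


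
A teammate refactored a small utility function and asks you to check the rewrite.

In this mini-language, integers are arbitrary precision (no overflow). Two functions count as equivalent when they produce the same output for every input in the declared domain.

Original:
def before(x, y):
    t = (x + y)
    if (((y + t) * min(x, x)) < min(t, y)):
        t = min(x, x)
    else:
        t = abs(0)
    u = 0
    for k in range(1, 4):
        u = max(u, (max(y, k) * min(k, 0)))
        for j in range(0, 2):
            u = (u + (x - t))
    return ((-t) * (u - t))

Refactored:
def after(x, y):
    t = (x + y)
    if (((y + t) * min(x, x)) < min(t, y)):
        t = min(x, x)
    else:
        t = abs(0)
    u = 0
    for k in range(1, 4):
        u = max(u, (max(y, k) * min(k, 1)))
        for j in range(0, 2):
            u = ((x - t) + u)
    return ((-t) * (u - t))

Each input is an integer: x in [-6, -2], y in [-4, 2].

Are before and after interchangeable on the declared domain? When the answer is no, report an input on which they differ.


These are not equivalent — on x=-3, y=2 the outputs split (9 vs 18).
before: t := -1 | (((y + t) * min(x, x)) < min(t, y)): true | t := -3 | u := 0 | iter k=1: | u := 0 | iter j=0: | u := 0 | iter j=1: | u := 0 | iter k=2: | u := 0 | iter j=0: | u := 0 | iter j=1: | u := 0 | iter k=3: | u := 0 | iter j=0: | u := 0 | iter j=1: | u := 0 | result 9
after: t := -1 | (((y + t) * min(x, x)) < min(t, y)): true | t := -3 | u := 0 | iter k=1: | u := 2 | iter j=0: | u := 2 | iter j=1: | u := 2 | iter k=2: | u := 2 | iter j=0: | u := 2 | iter j=1: | u := 2 | iter k=3: | u := 3 | iter j=0: | u := 3 | iter j=1: | u := 3 | result 18
verdict: not equivalent; witness: x=-3, y=2


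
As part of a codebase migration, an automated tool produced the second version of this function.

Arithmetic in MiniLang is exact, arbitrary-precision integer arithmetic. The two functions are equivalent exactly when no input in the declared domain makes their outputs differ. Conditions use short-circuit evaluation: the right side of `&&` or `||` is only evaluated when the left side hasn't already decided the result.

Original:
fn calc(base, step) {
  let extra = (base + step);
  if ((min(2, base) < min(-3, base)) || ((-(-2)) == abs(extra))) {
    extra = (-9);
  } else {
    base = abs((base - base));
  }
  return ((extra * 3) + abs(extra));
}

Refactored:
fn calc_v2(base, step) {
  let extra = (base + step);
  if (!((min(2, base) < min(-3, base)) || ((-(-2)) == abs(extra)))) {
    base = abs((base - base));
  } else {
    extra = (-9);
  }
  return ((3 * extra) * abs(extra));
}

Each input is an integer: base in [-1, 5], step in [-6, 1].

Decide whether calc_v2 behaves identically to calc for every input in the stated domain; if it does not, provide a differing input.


At base=-1, step=-6: calc gives -14, calc_v2 gives -147.
verdict: not equivalent; witness: base=-1, step=-6


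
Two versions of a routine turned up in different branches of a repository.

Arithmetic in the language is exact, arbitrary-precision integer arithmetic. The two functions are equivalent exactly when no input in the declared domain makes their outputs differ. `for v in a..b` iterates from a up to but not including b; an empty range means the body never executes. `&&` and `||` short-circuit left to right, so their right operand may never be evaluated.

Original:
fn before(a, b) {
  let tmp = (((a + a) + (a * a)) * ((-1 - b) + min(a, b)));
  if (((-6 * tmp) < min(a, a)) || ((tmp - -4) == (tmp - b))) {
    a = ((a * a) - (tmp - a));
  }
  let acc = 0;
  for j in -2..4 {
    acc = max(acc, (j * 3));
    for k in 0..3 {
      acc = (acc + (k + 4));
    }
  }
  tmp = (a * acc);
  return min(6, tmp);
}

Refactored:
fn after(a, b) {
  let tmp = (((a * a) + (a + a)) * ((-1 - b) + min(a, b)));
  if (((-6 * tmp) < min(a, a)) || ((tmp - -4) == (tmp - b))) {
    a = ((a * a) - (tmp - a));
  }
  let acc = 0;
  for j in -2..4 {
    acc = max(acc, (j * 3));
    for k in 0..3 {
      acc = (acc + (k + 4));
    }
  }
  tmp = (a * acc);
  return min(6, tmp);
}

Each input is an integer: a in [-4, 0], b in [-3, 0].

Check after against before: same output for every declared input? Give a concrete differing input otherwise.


Changes here: same computation, different form; the full 20-point sweep finds no disagreement.
verdict: equivalent


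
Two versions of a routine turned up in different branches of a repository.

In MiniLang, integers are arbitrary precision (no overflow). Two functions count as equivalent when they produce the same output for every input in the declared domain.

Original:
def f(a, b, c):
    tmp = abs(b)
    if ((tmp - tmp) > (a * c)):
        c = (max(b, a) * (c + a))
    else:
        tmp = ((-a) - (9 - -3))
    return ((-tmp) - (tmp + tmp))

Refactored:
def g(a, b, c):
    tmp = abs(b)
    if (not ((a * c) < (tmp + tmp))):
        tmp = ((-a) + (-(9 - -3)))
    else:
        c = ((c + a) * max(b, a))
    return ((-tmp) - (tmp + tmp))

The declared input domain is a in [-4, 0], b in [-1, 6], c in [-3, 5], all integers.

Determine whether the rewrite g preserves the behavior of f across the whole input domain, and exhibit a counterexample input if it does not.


Evaluate both at a=-4, b=-1, c=0.
f: tmp = 1; ((tmp - tmp) > (a * c)) -> false; tmp = -8; return 24
g: tmp = 1; (not ((a * c) < (tmp + tmp))) -> false; c = 4; return -3
24 != -3, so the rewrite changes behavior.
verdict: not equivalent; witness: a=-4, b=-1, c=0


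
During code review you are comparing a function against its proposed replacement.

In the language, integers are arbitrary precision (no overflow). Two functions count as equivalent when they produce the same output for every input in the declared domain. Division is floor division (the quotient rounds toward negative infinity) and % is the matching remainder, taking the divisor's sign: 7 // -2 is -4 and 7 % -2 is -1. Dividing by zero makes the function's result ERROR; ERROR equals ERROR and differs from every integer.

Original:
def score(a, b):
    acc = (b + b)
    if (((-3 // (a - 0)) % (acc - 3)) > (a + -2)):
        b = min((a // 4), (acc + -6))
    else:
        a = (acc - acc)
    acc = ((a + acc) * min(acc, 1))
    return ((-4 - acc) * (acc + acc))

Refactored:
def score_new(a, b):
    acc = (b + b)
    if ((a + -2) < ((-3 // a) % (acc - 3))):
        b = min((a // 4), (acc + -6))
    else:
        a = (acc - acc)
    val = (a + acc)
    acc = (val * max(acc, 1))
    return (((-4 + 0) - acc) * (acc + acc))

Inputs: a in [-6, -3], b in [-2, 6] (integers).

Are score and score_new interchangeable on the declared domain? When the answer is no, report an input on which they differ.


Consider the input a=-6, b=-2.
score: acc = -4; (((-3 // (a - 0)) % (acc - 3)) > (a + -2)) -> true; b = -10; acc = 40; return -3520
score_new: acc = -4; ((a + -2) < ((-3 // a) % (acc - 3))) -> true; b = -10; val = -10; acc = -10; return -120
-3520 against -120: the behavior changed.
verdict: not equivalent; witness: a=-6, b=-2


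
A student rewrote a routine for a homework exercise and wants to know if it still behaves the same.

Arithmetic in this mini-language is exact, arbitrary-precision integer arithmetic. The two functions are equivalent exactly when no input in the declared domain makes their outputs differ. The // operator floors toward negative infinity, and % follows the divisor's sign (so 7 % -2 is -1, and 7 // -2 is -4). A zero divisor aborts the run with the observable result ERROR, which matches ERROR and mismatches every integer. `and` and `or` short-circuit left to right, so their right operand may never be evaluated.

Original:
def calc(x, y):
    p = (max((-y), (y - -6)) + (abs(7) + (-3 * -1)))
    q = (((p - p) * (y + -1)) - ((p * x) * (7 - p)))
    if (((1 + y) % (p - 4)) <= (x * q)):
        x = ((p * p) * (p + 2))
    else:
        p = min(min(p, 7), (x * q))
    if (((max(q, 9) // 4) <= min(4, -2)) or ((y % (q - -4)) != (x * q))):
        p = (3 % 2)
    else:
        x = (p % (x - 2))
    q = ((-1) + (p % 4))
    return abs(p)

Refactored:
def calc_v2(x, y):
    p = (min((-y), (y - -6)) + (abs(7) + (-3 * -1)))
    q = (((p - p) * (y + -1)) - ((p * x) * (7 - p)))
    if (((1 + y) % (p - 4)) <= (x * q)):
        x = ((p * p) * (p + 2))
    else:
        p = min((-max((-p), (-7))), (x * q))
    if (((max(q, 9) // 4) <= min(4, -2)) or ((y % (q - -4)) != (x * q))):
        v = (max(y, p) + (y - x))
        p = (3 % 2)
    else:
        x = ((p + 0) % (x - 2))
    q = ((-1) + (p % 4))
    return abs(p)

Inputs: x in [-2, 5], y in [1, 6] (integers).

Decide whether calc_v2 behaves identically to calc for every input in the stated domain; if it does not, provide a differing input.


Not equivalent: x=-2, y=6 separates them (1 vs ERROR).
calc: p = 22; q = -660; (((1 + y) % (p - 4)) <= (x * q)) -> true; x = 11616; (((max(q, 9) // 4) <= min(4, -2)) or ((y % (q - -4)) != (x * q))) -> true; p = 1; q = 0; return 1
calc_v2: p = 4; q = 24; division by zero -> ERROR
verdict: not equivalent; witness: x=-2, y=6


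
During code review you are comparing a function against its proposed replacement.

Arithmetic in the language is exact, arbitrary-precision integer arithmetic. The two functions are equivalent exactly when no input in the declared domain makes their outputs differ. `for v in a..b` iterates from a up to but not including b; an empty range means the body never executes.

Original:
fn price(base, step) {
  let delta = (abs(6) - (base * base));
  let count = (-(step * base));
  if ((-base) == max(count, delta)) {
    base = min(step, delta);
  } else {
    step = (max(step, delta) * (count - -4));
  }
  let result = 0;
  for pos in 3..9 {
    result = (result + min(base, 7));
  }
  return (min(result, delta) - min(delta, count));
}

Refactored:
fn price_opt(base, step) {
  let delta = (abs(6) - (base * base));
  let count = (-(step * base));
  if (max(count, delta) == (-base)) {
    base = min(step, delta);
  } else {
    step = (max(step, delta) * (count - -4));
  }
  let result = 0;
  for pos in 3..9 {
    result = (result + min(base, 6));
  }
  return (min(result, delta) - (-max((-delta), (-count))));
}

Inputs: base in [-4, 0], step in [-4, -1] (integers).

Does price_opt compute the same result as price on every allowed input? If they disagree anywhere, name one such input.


The suspicious edit (`7` became `6`) never changes the result for any input inside the declared domain.
Spot check at base=-2, step=-3 — price: delta=2, then count=-6, then ((-base) == max(count, delta)) is true, then base=-3, then result=0, then (pos=3), then result=-3, then (pos=4), then result=-6, then (pos=5), then result=-9, then (pos=6), then result=-12, then (pos=7), then result=-15, then (pos=8), then result=-18, then returns -12. price_opt: delta=2, then count=-6, then (max(count, delta) == (-base)) is true, then base=-3, then result=0, then (pos=3), then result=-3, then (pos=4), then result=-6, then (pos=5), then result=-9, then (pos=6), then result=-12, then (pos=7), then result=-15, then (pos=8), then result=-18, then returns -12. Both give -12.
Across all 20 domain points the two functions coincide.
verdict: equivalent


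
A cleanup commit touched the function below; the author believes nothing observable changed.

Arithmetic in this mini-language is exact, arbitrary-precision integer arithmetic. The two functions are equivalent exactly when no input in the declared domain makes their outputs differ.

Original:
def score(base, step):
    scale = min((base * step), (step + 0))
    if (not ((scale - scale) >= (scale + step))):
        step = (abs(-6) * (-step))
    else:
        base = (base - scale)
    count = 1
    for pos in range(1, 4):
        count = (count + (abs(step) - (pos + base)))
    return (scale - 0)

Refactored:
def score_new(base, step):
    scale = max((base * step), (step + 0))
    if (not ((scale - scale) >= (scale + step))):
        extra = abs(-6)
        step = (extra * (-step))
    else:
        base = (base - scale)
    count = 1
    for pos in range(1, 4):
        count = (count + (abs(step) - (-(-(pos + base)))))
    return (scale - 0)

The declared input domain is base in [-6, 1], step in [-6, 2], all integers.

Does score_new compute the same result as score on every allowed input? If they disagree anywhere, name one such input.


There is a counterexample at base=-6, step=-6: -6 on one side, 36 on the other.
score: scale := -6 | (not ((scale - scale) >= (scale + step))): false | base := 0 | count := 1 | iter pos=1: | count := 6 | iter pos=2: | count := 10 | iter pos=3: | count := 13 | result -6
score_new: scale := 36 | (not ((scale - scale) >= (scale + step))): true | extra := 6 | step := 36 | count := 1 | iter pos=1: | count := 42 | iter pos=2: | count := 82 | iter pos=3: | count := 121 | result 36
verdict: not equivalent; witness: base=-6, step=-6


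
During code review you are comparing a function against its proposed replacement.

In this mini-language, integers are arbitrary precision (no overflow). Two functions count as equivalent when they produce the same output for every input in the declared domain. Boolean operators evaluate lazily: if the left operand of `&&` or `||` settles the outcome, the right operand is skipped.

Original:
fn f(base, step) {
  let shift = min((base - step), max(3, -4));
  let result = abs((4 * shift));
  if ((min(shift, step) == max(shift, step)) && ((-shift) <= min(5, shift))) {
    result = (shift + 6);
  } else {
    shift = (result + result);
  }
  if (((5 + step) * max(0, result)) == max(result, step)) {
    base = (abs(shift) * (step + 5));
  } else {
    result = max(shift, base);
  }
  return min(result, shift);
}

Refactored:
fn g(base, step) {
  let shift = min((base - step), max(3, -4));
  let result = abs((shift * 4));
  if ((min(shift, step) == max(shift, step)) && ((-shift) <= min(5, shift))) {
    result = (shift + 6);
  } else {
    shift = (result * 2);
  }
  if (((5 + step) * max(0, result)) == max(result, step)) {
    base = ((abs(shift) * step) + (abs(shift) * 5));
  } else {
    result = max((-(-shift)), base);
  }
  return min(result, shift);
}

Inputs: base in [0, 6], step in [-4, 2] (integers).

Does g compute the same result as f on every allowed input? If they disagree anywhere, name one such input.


Equivalent — the differences include min/max/abs usage differs, and constant usage differs, and arithmetic usage differs, yet no declared input distinguishes the two.
As a probe, take base=3, step=-1: f runs shift=3, then result=12, then ((min(shift, step) == max(shift, step)) && ((-shift) <= min(5, shift))) is false, then shift=24, then (((5 + step) * max(0, result)) == max(result, step)) is false, then result=24, then returns 24; g runs shift=3, then result=12, then ((min(shift, step) == max(shift, step)) && ((-shift) <= min(5, shift))) is false, then shift=24, then (((5 + step) * max(0, result)) == max(result, step)) is false, then result=24, then returns 24; both end at 24.
Across all 49 domain points the two functions coincide.
verdict: equivalent


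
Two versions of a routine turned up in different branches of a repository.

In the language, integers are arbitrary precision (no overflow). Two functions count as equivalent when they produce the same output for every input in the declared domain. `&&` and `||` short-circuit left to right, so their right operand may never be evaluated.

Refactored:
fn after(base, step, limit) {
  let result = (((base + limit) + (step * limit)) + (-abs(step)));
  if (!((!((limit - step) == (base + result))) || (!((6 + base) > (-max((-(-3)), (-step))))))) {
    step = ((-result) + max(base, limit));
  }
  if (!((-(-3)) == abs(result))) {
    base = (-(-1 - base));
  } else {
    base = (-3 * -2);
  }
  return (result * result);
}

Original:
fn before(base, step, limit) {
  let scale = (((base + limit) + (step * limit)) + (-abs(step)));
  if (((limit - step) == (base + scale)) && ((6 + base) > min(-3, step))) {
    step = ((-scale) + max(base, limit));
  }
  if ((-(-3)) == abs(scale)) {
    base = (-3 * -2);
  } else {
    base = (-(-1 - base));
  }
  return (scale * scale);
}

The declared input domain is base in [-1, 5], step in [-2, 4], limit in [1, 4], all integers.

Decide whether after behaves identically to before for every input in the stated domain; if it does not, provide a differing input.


Behavior is preserved: although boolean connective usage differs, and min/max/abs usage differs, and local variable names differ, the outputs never diverge.
As a probe, take base=0, step=-2, limit=2: before runs scale = -4; (((limit - step) == (base + scale)) && ((6 + base) > min(-3, step))) -> false; ((-(-3)) == abs(scale)) -> false; base = 1; return 16; after runs result = -4; (!((!((limit - step) == (base + result))) || (!((6 + base) > (-max((-(-3)), (-step))))))) -> false; (!((-(-3)) == abs(result))) -> true; base = 1; return 16; both end at 16.
Across all 196 domain points the two functions coincide.
verdict: equivalent


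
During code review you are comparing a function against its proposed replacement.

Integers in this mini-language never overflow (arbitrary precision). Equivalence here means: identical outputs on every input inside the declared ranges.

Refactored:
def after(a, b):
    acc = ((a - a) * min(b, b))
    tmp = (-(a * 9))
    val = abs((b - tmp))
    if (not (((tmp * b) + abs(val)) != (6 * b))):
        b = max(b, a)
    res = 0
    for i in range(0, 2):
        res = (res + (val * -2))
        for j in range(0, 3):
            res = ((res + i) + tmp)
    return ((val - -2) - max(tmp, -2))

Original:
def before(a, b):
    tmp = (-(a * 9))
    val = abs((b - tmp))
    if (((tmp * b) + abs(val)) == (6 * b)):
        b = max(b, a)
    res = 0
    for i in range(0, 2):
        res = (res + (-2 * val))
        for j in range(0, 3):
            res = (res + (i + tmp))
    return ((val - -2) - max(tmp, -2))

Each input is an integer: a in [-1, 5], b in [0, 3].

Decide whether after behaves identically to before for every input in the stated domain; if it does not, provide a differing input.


This is a faithful refactor — min/max/abs usage differs, plus boolean connective usage differs, plus comparison usage differs, plus local variable names differ, plus arithmetic usage differs, plus statement counts differ, but the computed results match everywhere.
As a probe, take a=3, b=3: before runs tmp = -27; val = 30; (((tmp * b) + abs(val)) == (6 * b)) -> false; res = 0; [i=0]; res = -60; [j=0]; res = -87; [j=1]; res = -114; [j=2]; res = -141; [i=1]; res = -201; [j=0]; res = -227; [j=1]; res = -253; [j=2]; res = -279; return 34; after runs acc = 0; tmp = -27; val = 30; (not (((tmp * b) + abs(val)) != (6 * b))) -> false; res = 0; [i=0]; res = -60; [j=0]; res = -87; [j=1]; res = -114; [j=2]; res = -141; [i=1]; res = -201; [j=0]; res = -227; [j=1]; res = -253; [j=2]; res = -279; return 34; both end at 34.
Across all 28 domain points the two functions coincide.
verdict: equivalent


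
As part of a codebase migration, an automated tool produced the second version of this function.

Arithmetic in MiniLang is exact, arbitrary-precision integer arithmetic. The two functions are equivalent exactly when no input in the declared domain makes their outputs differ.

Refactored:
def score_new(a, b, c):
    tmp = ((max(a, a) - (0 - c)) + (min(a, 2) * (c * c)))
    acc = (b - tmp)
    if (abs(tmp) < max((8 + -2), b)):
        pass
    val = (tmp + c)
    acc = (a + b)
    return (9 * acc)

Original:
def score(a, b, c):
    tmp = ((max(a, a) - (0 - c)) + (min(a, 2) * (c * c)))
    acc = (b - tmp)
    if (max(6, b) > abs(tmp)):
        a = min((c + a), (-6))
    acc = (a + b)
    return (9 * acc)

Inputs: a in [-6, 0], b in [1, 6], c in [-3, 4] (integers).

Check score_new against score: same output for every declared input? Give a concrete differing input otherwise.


There is a counterexample at a=-5, b=1, c=0: -45 on one side, -36 on the other.
score: tmp=-5, then acc=6, then (max(6, b) > abs(tmp)) is true, then a=-6, then acc=-5, then returns -45
score_new: tmp=-5, then acc=6, then (abs(tmp) < max((8 + -2), b)) is true, then val=-5, then acc=-4, then returns -36
verdict: not equivalent; witness: a=-5, b=1, c=0


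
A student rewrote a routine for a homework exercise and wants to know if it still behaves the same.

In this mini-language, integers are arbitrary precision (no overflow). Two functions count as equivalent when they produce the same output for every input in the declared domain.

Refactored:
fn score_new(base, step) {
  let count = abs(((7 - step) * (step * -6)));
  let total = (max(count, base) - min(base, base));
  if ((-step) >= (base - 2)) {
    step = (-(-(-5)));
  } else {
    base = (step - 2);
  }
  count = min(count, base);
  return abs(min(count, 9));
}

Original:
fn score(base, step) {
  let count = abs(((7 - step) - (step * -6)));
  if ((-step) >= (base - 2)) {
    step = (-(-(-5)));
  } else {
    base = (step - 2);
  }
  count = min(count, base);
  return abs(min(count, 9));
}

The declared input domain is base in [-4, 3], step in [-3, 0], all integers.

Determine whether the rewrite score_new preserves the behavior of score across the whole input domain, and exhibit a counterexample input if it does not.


There is a counterexample at base=1, step=0: 1 on one side, 0 on the other.
score: count := 7 | ((-step) >= (base - 2)): true | step := -5 | count := 1 | result 1
score_new: count := 0 | total := 0 | ((-step) >= (base - 2)): true | step := -5 | count := 0 | result 0
verdict: not equivalent; witness: base=1, step=0


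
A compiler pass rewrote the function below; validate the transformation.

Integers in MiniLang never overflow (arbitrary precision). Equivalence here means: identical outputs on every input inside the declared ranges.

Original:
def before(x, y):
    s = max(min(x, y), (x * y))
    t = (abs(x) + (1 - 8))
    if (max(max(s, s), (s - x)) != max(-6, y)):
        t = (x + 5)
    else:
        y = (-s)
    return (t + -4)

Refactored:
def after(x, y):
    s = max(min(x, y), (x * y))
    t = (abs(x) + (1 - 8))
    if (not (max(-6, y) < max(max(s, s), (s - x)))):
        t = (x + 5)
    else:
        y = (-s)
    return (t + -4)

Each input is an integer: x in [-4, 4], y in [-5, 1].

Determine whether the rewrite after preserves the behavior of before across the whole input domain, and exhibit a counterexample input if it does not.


These are not equivalent — on x=-4, y=-5 the outputs split (-3 vs -7).
before: s := 20 | t := -3 | (max(max(s, s), (s - x)) != max(-6, y)): true | t := 1 | result -3
after: s := 20 | t := -3 | (not (max(-6, y) < max(max(s, s), (s - x)))): false | y := -20 | result -7
verdict: not equivalent; witness: x=-4, y=-5


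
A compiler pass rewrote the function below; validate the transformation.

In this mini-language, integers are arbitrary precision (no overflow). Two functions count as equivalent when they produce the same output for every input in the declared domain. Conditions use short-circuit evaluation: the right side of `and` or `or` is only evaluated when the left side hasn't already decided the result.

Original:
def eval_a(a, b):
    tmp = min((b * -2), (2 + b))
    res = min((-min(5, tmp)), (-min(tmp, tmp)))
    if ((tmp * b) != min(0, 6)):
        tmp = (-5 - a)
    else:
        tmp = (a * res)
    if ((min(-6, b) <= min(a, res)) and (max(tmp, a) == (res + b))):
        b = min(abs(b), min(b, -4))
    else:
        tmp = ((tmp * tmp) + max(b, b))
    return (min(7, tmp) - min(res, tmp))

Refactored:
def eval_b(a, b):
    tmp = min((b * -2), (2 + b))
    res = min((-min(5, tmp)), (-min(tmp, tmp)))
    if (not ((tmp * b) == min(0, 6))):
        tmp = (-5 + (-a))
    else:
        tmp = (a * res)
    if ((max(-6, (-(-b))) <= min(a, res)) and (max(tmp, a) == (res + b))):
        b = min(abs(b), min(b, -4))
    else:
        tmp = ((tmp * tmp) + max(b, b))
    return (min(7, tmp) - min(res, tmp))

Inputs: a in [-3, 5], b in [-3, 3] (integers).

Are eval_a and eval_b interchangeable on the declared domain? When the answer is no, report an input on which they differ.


Run the pair on a=-3, b=-1.
eval_a: tmp=1, then res=-1, then ((tmp * b) != min(0, 6)) is true, then tmp=-2, then ((min(-6, b) <= min(a, res)) and (max(tmp, a) == (res + b))) is true, then b=-4, then returns 0
eval_b: tmp=1, then res=-1, then (not ((tmp * b) == min(0, 6))) is true, then tmp=-2, then ((max(-6, (-(-b))) <= min(a, res)) and (max(tmp, a) == (res + b))) is false, then tmp=3, then returns 4
0 against 4: the behavior changed.
verdict: not equivalent; witness: a=-3, b=-1


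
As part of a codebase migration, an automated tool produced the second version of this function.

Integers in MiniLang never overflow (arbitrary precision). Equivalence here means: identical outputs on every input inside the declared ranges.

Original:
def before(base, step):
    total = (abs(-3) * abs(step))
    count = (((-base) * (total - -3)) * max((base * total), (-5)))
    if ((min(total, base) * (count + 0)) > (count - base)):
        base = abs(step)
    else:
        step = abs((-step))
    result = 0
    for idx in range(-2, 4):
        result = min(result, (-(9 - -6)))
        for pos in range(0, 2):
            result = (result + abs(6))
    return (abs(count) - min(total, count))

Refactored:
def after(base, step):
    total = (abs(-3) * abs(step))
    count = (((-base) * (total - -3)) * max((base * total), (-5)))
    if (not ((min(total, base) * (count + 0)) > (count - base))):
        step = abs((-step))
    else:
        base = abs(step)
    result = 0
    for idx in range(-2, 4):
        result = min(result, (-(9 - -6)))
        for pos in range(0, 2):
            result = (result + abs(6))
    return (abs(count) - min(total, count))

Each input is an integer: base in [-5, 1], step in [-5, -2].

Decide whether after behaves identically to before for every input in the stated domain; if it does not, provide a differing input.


Equivalent — the differences include boolean connective usage differs, yet no declared input distinguishes the two.
As a probe, take base=-2, step=-3: before runs total := 9 | count := -120 | ((min(total, base) * (count + 0)) > (count - base)): true | base := 3 | result := 0 | iter idx=-2: | result := -15 | iter pos=0: | result := -9 | iter pos=1: | result := -3 | iter idx=-1: | result := -15 | iter pos=0: | result := -9 | iter pos=1: | result := -3 | iter idx=0: | result := -15 | iter pos=0: | result := -9 | iter pos=1: | result := -3 | iter idx=1: | result := -15 | iter pos=0: | result := -9 | iter pos=1: | result := -3 | iter idx=2: | result := -15 | iter pos=0: | result := -9 | iter pos=1: | result := -3 | iter idx=3: | result := -15 | iter pos=0: | result := -9 | iter pos=1: | result := -3 | result 240; after runs total := 9 | count := -120 | (not ((min(total, base) * (count + 0)) > (count - base))): false | base := 3 | result := 0 | iter idx=-2: | result := -15 | iter pos=0: | result := -9 | iter pos=1: | result := -3 | iter idx=-1: | result := -15 | iter pos=0: | result := -9 | iter pos=1: | result := -3 | iter idx=0: | result := -15 | iter pos=0: | result := -9 | iter pos=1: | result := -3 | iter idx=1: | result := -15 | iter pos=0: | result := -9 | iter pos=1: | result := -3 | iter idx=2: | result := -15 | iter pos=0: | result := -9 | iter pos=1: | result := -3 | iter idx=3: | result := -15 | iter pos=0: | result := -9 | iter pos=1: | result := -3 | result 240; both end at 240.
Checked all 28 inputs in the declared domain: the outputs agree on every one.
verdict: equivalent


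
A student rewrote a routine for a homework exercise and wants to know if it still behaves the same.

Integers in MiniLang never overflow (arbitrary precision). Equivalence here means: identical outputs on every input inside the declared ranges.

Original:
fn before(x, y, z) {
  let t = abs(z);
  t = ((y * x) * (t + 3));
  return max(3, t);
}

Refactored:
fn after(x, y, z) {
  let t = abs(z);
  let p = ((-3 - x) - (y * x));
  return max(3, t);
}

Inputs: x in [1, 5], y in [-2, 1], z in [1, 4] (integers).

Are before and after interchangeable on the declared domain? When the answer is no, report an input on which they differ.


Evaluate both at x=1, y=-2, z=4.
before: t := 4 | t := -14 | result 3
after: t := 4 | p := -2 | result 4
3 != 4, so the rewrite changes behavior.
verdict: not equivalent; witness: x=1, y=-2, z=4


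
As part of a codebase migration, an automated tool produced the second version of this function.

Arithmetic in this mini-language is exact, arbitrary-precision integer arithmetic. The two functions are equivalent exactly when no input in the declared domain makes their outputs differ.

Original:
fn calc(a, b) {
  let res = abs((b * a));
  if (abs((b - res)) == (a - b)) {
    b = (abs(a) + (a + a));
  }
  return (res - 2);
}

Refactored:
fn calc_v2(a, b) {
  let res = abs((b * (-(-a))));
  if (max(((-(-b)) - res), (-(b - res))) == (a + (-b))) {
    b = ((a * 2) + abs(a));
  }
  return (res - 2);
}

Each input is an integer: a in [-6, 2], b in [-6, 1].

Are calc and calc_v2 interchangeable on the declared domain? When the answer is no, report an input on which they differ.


Side by side, the visible changes include: constant usage differs; and min/max/abs usage differs; and arithmetic usage differs.
Spot check at a=-1, b=1 — calc: res = 1; (abs((b - res)) == (a - b)) -> false; return -1. calc_v2: res = 1; (max(((-(-b)) - res), (-(b - res))) == (a + (-b))) -> false; return -1. Both give -1.
Across all 72 domain points the two functions coincide.
verdict: equivalent


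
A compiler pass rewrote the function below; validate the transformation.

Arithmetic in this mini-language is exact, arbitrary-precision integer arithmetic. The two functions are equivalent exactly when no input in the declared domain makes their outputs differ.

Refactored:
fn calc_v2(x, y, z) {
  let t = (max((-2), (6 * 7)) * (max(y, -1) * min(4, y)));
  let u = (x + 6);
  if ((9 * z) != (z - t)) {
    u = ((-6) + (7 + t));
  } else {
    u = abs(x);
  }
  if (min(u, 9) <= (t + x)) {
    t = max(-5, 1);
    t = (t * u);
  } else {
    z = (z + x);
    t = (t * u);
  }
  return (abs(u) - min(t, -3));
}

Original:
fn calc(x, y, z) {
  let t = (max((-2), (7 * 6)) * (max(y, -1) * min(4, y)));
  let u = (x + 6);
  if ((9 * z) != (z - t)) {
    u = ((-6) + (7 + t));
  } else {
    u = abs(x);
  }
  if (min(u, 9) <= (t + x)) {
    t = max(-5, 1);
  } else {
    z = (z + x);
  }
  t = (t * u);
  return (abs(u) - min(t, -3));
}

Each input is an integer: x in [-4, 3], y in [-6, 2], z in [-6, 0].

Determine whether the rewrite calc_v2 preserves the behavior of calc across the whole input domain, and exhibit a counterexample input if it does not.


Equivalent — the differences include arithmetic usage differs, plus statement counts differ, yet no declared input distinguishes the two.
As a probe, take x=-3, y=-6, z=0: calc runs t := 252 | u := 3 | ((9 * z) != (z - t)): true | u := 253 | (min(u, 9) <= (t + x)): true | t := 1 | t := 253 | result 256; calc_v2 runs t := 252 | u := 3 | ((9 * z) != (z - t)): true | u := 253 | (min(u, 9) <= (t + x)): true | t := 1 | t := 253 | result 256; both end at 256.
An exhaustive pass over the 504 declared inputs shows identical outputs.
verdict: equivalent


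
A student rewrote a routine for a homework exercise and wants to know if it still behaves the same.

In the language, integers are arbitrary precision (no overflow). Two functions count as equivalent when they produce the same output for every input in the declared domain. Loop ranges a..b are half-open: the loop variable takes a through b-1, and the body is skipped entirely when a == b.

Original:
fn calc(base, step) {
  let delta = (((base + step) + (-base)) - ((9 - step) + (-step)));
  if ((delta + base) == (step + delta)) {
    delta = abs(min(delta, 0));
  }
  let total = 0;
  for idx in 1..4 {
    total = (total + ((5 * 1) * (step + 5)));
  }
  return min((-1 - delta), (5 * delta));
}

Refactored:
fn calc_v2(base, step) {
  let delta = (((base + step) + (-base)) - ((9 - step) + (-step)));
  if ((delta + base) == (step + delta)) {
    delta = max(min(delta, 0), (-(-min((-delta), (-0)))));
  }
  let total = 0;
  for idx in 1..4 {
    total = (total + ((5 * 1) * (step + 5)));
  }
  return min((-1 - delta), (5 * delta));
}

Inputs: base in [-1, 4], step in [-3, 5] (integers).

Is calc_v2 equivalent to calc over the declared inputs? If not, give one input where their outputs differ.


Not equivalent: base=-1, step=-1 separates them (-13 vs -1).
calc: delta becomes -12; next ((delta + base) == (step + delta)) evaluates to true; next delta becomes 12; next total becomes 0; next at idx=1:; next total becomes 20; next at idx=2:; next total becomes 40; next at idx=3:; next total becomes 60; next final value -13
calc_v2: delta becomes -12; next ((delta + base) == (step + delta)) evaluates to true; next delta becomes 0; next total becomes 0; next at idx=1:; next total becomes 20; next at idx=2:; next total becomes 40; next at idx=3:; next total becomes 60; next final value -1
verdict: not equivalent; witness: base=-1, step=-1


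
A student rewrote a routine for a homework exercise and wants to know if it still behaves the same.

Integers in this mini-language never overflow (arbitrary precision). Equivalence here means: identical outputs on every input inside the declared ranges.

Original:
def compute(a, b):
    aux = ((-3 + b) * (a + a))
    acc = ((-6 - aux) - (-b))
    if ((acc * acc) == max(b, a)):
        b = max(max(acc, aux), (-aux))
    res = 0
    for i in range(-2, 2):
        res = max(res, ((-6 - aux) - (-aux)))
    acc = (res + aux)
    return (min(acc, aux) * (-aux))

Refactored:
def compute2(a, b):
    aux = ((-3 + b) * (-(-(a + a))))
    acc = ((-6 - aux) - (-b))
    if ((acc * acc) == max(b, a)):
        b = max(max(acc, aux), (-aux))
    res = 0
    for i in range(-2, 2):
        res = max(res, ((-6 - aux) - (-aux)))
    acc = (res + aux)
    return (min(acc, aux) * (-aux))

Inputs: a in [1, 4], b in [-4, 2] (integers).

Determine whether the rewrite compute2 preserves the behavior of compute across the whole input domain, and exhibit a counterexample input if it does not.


The two are interchangeable: same computation, different form, and every declared input agrees.
Spot check at a=1, b=-1 — compute: aux := -8 | acc := 1 | ((acc * acc) == max(b, a)): true | b := 8 | res := 0 | iter i=-2: | res := 0 | iter i=-1: | res := 0 | iter i=0: | res := 0 | iter i=1: | res := 0 | acc := -8 | result -64. compute2: aux := -8 | acc := 1 | ((acc * acc) == max(b, a)): true | b := 8 | res := 0 | iter i=-2: | res := 0 | iter i=-1: | res := 0 | iter i=0: | res := 0 | iter i=1: | res := 0 | acc := -8 | result -64. Both give -64.
Across all 28 domain points the two functions coincide.
verdict: equivalent


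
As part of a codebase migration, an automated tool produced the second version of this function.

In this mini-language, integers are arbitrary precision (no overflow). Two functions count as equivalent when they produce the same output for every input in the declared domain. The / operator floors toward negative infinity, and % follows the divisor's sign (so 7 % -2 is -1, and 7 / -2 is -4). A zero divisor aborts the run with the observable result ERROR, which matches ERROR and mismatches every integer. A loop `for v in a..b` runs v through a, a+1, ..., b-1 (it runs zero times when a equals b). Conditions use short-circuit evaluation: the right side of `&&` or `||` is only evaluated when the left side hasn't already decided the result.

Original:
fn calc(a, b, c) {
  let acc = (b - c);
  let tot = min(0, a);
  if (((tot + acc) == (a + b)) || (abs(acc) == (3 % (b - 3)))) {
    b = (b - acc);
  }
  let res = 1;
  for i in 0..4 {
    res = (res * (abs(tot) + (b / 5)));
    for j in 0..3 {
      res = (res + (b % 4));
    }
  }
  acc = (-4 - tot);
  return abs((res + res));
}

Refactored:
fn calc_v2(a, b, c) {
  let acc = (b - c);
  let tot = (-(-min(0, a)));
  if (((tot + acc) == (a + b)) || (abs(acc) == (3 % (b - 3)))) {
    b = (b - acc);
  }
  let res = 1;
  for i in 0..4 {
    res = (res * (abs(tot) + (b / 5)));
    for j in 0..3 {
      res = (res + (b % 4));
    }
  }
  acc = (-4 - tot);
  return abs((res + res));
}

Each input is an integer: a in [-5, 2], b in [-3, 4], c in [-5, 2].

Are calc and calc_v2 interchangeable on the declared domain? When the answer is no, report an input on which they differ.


Comparing the listings, the differences include: same computation, different form.
One worked example (a=-3, b=-1, c=-4) — calc: acc=3, then tot=-3, then (((tot + acc) == (a + b)) || (abs(acc) == (3 % (b - 3)))) is false, then res=1, then (i=0), then res=2, then (j=0), then res=5, then (j=1), then res=8, then (j=2), then res=11, then (i=1), then res=22, then (j=0), then res=25, then (j=1), then res=28, then (j=2), then res=31, then (i=2), then res=62, then (j=0), then res=65, then (j=1), then res=68, then (j=2), then res=71, then (i=3), then res=142, then (j=0), then res=145, then (j=1), then res=148, then (j=2), then res=151, then acc=-1, then returns 302; calc_v2: acc=3, then tot=-3, then (((tot + acc) == (a + b)) || (abs(acc) == (3 % (b - 3)))) is false, then res=1, then (i=0), then res=2, then (j=0), then res=5, then (j=1), then res=8, then (j=2), then res=11, then (i=1), then res=22, then (j=0), then res=25, then (j=1), then res=28, then (j=2), then res=31, then (i=2), then res=62, then (j=0), then res=65, then (j=1), then res=68, then (j=2), then res=71, then (i=3), then res=142, then (j=0), then res=145, then (j=1), then res=148, then (j=2), then res=151, then acc=-1, then returns 302; agreement on 302.
Every one of the 512 inputs gives matching results.
verdict: equivalent
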